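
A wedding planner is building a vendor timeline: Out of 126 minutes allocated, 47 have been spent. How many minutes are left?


Total budget: 126 minutes
Time used: 47 minutes
Remaining: 126 - 47 = 79 minutes
Percent used: 37.3%
Percent remaining: 62.7%

79


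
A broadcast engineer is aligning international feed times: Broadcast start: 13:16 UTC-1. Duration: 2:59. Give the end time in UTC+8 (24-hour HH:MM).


Start: 13:16 in UTC-1
Step 1 - add duration:
  minutes: 16 + 59 = 75 (carry 1h)
  hours: 13 + 2 + 1 = 16
  end in UTC-1: 16:15
Step 2 - convert UTC-1 -> UTC+8:
  offset difference: 8 - (-1) = 9 hours
  16 + (9) = 25 -> mod 24 = 1
Result: 01:15 in UTC+8

01:15


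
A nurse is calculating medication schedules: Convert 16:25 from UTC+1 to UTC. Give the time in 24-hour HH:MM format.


Local time: 16:25 at UTC+1 (offset 1h)
Target zone: UTC (offset 0h)
Difference: 0 - (1) = -1 hours
Calculation: 16 + (-1) = 15
Result: 15:25

15:25


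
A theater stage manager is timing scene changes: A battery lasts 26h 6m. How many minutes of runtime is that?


Hours: 26
Extra minutes: 6
Minutes per hour: 60
Hours to minutes: 26 x 60 = 1560
Total: 1560 + 6 = 1566

1566


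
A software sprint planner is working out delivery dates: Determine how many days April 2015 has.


Month: April
Year: 2015
April is a 30-day month
Total: 30 days

30


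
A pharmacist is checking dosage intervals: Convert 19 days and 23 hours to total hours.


Days: 19
Extra hours: 23
Hours per day: 24
Days to hours: 19 x 24 = 456
Total: 456 + 23 = 479

479


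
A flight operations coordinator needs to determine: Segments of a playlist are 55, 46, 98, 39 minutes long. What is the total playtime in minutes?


Durations: 55, 46, 98, 39
Running sum: 55
+ 46 = 101
+ 98 = 199
+ 39 = 238
Total duration: 238 minutes
That is 3 hours and 58 minutes

238


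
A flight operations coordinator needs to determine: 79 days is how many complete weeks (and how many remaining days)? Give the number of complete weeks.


Total days: 79
Days per week: 7
Division: 79 / 7 = 11 remainder 2
Complete weeks: 11
Remaining days: 2

11


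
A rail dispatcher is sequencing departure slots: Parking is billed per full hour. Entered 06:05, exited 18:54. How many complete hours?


Start: 06:05
End: 18:54
Hour difference: 18 - 6 = 12 hours
Minute difference: 54 - 5 = 49 minutes
Total minutes: 769
Complete hours: 769 / 60 = 12 (remainder 49)

12


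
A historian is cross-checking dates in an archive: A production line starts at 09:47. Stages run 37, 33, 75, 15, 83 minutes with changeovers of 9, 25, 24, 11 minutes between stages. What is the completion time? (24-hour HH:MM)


Start: 09:47 = 587 min from midnight
  after task 1 (37 min): 10:24
  after break (9 min): 10:33
  after task 2 (33 min): 11:06
  after break (25 min): 11:31
  after task 3 (75 min): 12:46
  after break (24 min): 13:10
  after task 4 (15 min): 13:25
  after break (11 min): 13:36
  after task 5 (83 min): 14:59
Total elapsed: 312 minutes
End time: 14:59

14:59


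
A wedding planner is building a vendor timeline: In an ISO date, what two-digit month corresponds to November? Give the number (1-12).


Calendar month order:
10. October
11. November <--
12. December
November is month number 11

11


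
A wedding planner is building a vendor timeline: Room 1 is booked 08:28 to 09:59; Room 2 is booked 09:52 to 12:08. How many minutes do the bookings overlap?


Interval A: [508, 599] minutes from midnight
Interval B: [592, 728] minutes from midnight
Overlap start = max(508, 592) = 592
Overlap end = min(599, 728) = 599
Overlap = 599 - 592 = 7 minutes

7


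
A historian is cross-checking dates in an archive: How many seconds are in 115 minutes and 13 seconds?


Minutes: 115
Extra seconds: 13
Seconds per minute: 60
Minutes to seconds: 115 x 60 = 6900
Total: 6900 + 13 = 6913

6913


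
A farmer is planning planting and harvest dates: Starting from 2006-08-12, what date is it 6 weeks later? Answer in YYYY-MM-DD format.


Start: 2006-08-12
Weeks to add: 6
Convert to days: 6 x 7 = 42 days
Add 42 days to 2006-08-12
Result: 2006-09-23

2006-09-23


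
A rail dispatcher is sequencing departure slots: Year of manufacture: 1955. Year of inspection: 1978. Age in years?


Birth year: 1955
Current year: 1978
Age = current year - birth year
Age = 1978 - 1955 = 23

23


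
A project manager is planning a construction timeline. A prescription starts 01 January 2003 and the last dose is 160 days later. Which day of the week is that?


Start: 2003-01-01 (Wednesday)
Step 1 - find target date: add 160 days
  2003-01-01 + 160 days = 2003-06-10
Step 2 - day of week:
  160 mod 7 = 6
  Wednesday + 6 days -> Tuesday
Result: Tuesday (2003-06-10)

Tuesday


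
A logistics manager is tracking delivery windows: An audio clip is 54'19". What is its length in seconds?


Minutes: 54
Seconds: 19
Convert minutes to seconds: 54 x 60 = 3240
Add remaining seconds: 3240 + 19 = 3259

3259


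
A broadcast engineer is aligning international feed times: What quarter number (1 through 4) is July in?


Month: July (month 7)
Q1: January-March (months 1-3)
Q2: April-June (months 4-6)
Q3: July-September (months 7-9)
Q4: October-December (months 10-12)
Month 7 falls in Q3

3


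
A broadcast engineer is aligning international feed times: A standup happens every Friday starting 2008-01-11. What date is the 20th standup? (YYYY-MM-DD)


First occurrence: 2008-01-11 (occurrence 1)
Each occurrence is 7 days after the previous.
Occurrence 20 is 19 weeks after the first.
19 weeks = 133 days
2008-01-11 + 133 days = 2008-05-23

2008-05-23


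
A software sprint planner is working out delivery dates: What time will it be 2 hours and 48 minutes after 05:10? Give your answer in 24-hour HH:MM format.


Start time: 05:10
Adding: 2 hours 48 minutes
Minutes: 10 + 48 = 58
Hours: 5 + 2 + 0 = 7
Result: 07:58

07:58


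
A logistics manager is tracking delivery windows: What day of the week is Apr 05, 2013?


Date: 2013-04-05
January 1, 2013 is a Tuesday
Day of year: 95
Offset from Jan 1: 94 days
94 mod 7 = 3
Result: Friday

Friday


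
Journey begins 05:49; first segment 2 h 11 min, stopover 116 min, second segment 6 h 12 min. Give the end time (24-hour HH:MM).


Depart: 05:49
Leg 1: +131 min -> 08:00
Layover: +116 min -> 09:56
Leg 2: +372 min -> 16:08
Total travel: 619 minutes = 10h 19m
Arrival: 16:08

16:08


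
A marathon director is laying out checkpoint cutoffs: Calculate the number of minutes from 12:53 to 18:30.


Start time: 12:53 = 773 minutes from midnight
End time: 18:30 = 1110 minutes from midnight
Difference: 1110 - 773 = 337 minutes
That is 5 hours and 37 minutes

337


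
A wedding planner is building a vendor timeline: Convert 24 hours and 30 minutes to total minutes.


Hours: 24
Minutes: 30
Convert hours to minutes: 24 x 60 = 1440
Add remaining minutes: 1440 + 30 = 1470

1470


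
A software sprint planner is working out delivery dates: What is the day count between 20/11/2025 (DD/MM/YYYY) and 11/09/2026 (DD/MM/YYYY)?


Start date: 2025-11-20
End date: 2026-09-11
Nov 2025: +11 days
Dec 2025: +31 days
Jan 2026: +31 days
... (8 more months)
Total: 295 days

295


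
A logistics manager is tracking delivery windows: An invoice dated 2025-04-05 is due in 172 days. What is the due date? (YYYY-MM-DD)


Start: 2025-04-05
Adding 172 days
Days remaining in April: 25
After April: 147 days still to add
May 2025: 31 days, 116 remaining
June 2025: 30 days, 86 remaining
July 2025: 31 days, 55 remaining
August 2025: 31 days, 24 remaining
Result: 2025-09-24

2025-09-24


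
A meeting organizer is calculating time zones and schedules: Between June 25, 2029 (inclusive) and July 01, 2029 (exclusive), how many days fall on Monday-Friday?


Start: 2029-06-25 (Monday)
End (exclusive): 2029-07-01 (Sunday)
Total calendar days: 6
Full weeks: 6 // 7 = 0 -> 0 weekdays
Remaining 6 days starting on Monday:
  Mon(w), Tue(w), Wed(w), Thu(w), Fri(w), Sat(-) -> 5 weekdays
Total business days: 0 + 5 = 5

5


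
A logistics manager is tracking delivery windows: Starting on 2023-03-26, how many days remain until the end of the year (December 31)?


Start: March 26, 2023
End: December 31, 2023
Days left in March: 5
April: 30
May: 31
June: 30
July: 31
... plus remaining months
Sum of remaining months: 275
Total: 5 + 275 = 280

280


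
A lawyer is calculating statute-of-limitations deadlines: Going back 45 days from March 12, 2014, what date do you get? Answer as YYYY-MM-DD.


Start: 2014-03-12
Subtracting 45 days
Days already passed in March: 12
After going back through March: 33 more days to subtract
February 2014: 28 days, 5 remaining
January 2014 has 31 days, need 5
Result: 2014-01-26

2014-01-26


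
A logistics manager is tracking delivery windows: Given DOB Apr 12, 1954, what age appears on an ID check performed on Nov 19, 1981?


Birth: 1954-04-12
Reference: 1981-11-19
Year difference: 1981 - 1954 = 27
Has birthday (04-12) occurred by 11-19? Yes
Age in full years: 27

27


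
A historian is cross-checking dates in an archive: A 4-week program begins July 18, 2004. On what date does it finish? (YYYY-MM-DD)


Start: 2004-07-18
Weeks to add: 4
Convert to days: 4 x 7 = 28 days
Add 28 days to 2004-07-18
Result: 2004-08-15

2004-08-15


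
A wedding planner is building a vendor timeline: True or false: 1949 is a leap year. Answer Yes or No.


Year: 1949
Divisible by 4? 1949 / 4 = 487.25 -> No
Not divisible by 4, so NOT a leap year

No


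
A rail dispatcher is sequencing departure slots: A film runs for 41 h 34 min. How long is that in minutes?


Hours: 41
Minutes: 34
Convert hours to minutes: 41 x 60 = 2460
Add remaining minutes: 2460 + 34 = 2494

2494


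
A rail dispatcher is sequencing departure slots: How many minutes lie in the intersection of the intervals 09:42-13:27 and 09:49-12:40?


Interval A: [582, 807] minutes from midnight
Interval B: [589, 760] minutes from midnight
Overlap start = max(582, 589) = 589
Overlap end = min(807, 760) = 760
Overlap = 760 - 589 = 171 minutes

171


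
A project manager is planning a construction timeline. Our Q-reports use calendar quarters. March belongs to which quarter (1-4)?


Month: March (month 3)
Q1: January-March (months 1-3)
Q2: April-June (months 4-6)
Q3: July-September (months 7-9)
Q4: October-December (months 10-12)
Month 3 falls in Q1

1


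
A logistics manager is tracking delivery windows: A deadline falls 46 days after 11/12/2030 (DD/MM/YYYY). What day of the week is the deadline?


Start: 2030-12-11 (Wednesday)
Step 1 - find target date: add 46 days
  2030-12-11 + 46 days = 2031-01-26
Step 2 - day of week:
  46 mod 7 = 4
  Wednesday + 4 days -> Sunday
Result: Sunday (2031-01-26)

Sunday


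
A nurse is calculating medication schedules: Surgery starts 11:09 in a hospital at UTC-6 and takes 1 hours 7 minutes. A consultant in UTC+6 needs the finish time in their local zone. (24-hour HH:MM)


Start: 11:09 in UTC-6
Step 1 - add duration:
  minutes: 9 + 7 = 16
  hours: 11 + 1 + 0 = 12
  end in UTC-6: 12:16
Step 2 - convert UTC-6 -> UTC+6:
  offset difference: 6 - (-6) = 12 hours
  12 + (12) = 24 -> mod 24 = 0
Result: 00:16 in UTC+6

00:16


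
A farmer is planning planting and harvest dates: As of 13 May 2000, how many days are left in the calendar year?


Start: May 13, 2000
End: December 31, 2000
Days left in May: 18
June: 30
July: 31
August: 31
September: 30
... plus remaining months
Sum of remaining months: 214
Total: 18 + 214 = 232

232


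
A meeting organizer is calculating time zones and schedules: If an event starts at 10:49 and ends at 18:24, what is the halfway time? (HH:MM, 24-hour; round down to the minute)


Start time: 10:49 = 649 minutes from midnight
End time: 18:24 = 1104 minutes from midnight
Sum: 649 + 1104 = 1753
Midpoint: 1753 / 2 = 876 minutes
Convert: 876 / 60 = 14 hours, 36 minutes
Result: 14:36

14:36


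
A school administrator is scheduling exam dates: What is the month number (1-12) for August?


Calendar month order:
7. July
8. August <--
9. September
August is month number 8

8


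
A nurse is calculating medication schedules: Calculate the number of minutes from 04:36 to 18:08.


Start time: 04:36 = 276 minutes from midnight
End time: 18:08 = 1088 minutes from midnight
Difference: 1088 - 276 = 812 minutes
That is 13 hours and 32 minutes

812


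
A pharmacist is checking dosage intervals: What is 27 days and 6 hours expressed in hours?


Days: 27
Extra hours: 6
Hours per day: 24
Days to hours: 27 x 24 = 648
Total: 648 + 6 = 654

654


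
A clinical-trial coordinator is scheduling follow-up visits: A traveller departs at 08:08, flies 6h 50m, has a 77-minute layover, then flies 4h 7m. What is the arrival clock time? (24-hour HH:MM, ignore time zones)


Depart: 08:08
Leg 1: +410 min -> 14:58
Layover: +77 min -> 16:15
Leg 2: +247 min -> 20:22
Total travel: 734 minutes = 12h 14m
Arrival: 20:22

20:22


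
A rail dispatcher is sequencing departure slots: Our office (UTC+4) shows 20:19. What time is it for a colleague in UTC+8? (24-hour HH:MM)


Local time: 20:19 at UTC+4 (offset 4h)
Target zone: UTC+8 (offset 8h)
Difference: 8 - (4) = 4 hours
Calculation: 20 + (4) = 24
Wraparound: (24) mod 24 = 0
Result: 00:19

00:19


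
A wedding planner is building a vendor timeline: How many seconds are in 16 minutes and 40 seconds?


Minutes: 16
Extra seconds: 40
Seconds per minute: 60
Minutes to seconds: 16 x 60 = 960
Total: 960 + 40 = 1000

1000


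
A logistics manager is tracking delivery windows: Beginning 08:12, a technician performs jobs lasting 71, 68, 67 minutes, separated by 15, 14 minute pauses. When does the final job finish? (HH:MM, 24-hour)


Start: 08:12 = 492 min from midnight
  after task 1 (71 min): 09:23
  after break (15 min): 09:38
  after task 2 (68 min): 10:46
  after break (14 min): 11:00
  after task 3 (67 min): 12:07
Total elapsed: 235 minutes
End time: 12:07

12:07


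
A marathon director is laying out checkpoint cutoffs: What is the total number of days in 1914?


Year: 1914
Check leap year rules:
Divisible by 4? No
1914 is not a leap year
Days: 365

365


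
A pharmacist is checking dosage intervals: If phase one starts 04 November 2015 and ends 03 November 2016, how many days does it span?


Start date: 2015-11-04
End date: 2016-11-03
Nov 2015: +27 days
Dec 2015: +31 days
Jan 2016: +31 days
... (10 more months)
Total: 365 days

365


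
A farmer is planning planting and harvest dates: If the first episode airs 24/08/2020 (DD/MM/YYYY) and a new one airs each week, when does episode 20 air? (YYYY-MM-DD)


First occurrence: 2020-08-24 (occurrence 1)
Each occurrence is 7 days after the previous.
Occurrence 20 is 19 weeks after the first.
19 weeks = 133 days
2020-08-24 + 133 days = 2021-01-04

2021-01-04


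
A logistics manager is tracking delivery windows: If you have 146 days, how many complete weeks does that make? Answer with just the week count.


Total days: 146
Days per week: 7
Division: 146 / 7 = 20 remainder 6
Complete weeks: 20
Remaining days: 6

20


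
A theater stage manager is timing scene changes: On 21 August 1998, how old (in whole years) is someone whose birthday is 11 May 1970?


Birth: 1970-05-11
Reference: 1998-08-21
Year difference: 1998 - 1970 = 28
Has birthday (05-11) occurred by 08-21? Yes
Age in full years: 28

28


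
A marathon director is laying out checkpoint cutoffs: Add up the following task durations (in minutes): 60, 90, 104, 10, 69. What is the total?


Durations: 60, 90, 104, 10, 69
Running sum: 60
+ 90 = 150
+ 104 = 254
+ 10 = 264
+ 69 = 333
Total duration: 333 minutes
That is 5 hours and 33 minutes

333


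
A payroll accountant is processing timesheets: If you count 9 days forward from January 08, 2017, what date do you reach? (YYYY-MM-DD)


Start: 2017-01-08
Adding 9 days
Days remaining in January: 23
Result: 2017-01-17

2017-01-17


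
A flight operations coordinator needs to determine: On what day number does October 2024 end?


Month: October
Year: 2024
October is a 31-day month
Total: 31 days

31


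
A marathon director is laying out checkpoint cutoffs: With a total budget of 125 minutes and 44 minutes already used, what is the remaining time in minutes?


Total budget: 125 minutes
Time used: 44 minutes
Remaining: 125 - 44 = 81 minutes
Percent used: 35.2%
Percent remaining: 64.8%

81


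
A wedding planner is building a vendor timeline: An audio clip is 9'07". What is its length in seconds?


Minutes: 9
Seconds: 7
Convert minutes to seconds: 9 x 60 = 540
Add remaining seconds: 540 + 7 = 547

547


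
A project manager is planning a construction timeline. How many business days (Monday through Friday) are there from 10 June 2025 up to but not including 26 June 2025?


Start: 2025-06-10 (Tuesday)
End (exclusive): 2025-06-26 (Thursday)
Total calendar days: 16
Full weeks: 16 // 7 = 2 -> 10 weekdays
Remaining 2 days starting on Tuesday:
  Tue(w), Wed(w) -> 2 weekdays
Total business days: 10 + 2 = 12

12


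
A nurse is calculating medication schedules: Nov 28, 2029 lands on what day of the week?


Date: 2029-11-28
January 1, 2029 is a Monday
Day of year: 332
Offset from Jan 1: 331 days
331 mod 7 = 2
Result: Wednesday

Wednesday


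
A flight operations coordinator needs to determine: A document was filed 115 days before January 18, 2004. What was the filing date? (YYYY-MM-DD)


Start: 2004-01-18
Subtracting 115 days
Days already passed in January: 18
After going back through January: 97 more days to subtract
December 2003: 31 days, 66 remaining
November 2003: 30 days, 36 remaining
October 2003: 31 days, 5 remaining
September 2003 has 30 days, need 5
Result: 2003-09-25

2003-09-25


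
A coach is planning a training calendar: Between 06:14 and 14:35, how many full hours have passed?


Start: 06:14
End: 14:35
Hour difference: 14 - 6 = 8 hours
Minute difference: 35 - 14 = 21 minutes
Total minutes: 501
Complete hours: 501 / 60 = 8 (remainder 21)

8


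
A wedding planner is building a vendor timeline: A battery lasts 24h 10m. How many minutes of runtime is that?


Hours: 24
Extra minutes: 10
Minutes per hour: 60
Hours to minutes: 24 x 60 = 1440
Total: 1440 + 10 = 1450

1450


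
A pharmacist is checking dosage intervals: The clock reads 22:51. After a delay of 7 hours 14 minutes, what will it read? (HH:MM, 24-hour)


Start time: 22:51
Adding: 7 hours 14 minutes
Minutes: 51 + 14 = 65
Minute overflow: 65 >= 60, so carry 1 hour, minutes = 5
Hours: 22 + 7 + 1 = 30
Hour wraparound: 30 mod 24 = 6
Result: 06:05

06:05


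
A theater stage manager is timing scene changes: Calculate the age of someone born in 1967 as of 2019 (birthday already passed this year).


Birth year: 1967
Current year: 2019
Age = current year - birth year
Age = 2019 - 1967 = 52

52


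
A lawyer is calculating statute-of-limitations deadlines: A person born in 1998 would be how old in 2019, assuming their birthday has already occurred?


Birth year: 1998
Current year: 2019
Age = current year - birth year
Age = 2019 - 1998 = 21

21


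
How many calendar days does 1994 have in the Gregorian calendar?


Year: 1994
Check leap year rules:
Divisible by 4? No
1994 is not a leap year
Days: 365

365


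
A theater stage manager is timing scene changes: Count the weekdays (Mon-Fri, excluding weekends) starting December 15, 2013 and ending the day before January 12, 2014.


Start: 2013-12-15 (Sunday)
End (exclusive): 2014-01-12 (Sunday)
Total calendar days: 28
Full weeks: 28 // 7 = 4 -> 20 weekdays
Remaining 0 days starting on Sunday:
Total business days: 20 + 0 = 20

20


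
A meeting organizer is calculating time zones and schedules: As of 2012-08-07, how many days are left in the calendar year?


Start: August 07, 2012
End: December 31, 2012
Days left in August: 24
September: 30
October: 31
November: 30
December: 31
Sum of remaining months: 122
Total: 24 + 122 = 146

146


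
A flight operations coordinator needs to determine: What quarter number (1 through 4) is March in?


Month: March (month 3)
Q1: January-March (months 1-3)
Q2: April-June (months 4-6)
Q3: July-September (months 7-9)
Q4: October-December (months 10-12)
Month 3 falls in Q1

1


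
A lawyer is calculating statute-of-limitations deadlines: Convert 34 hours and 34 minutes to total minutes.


Hours: 34
Extra minutes: 34
Minutes per hour: 60
Hours to minutes: 34 x 60 = 2040
Total: 2040 + 34 = 2074

2074


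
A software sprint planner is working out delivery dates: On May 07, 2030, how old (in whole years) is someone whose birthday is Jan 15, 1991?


Birth: 1991-01-15
Reference: 2030-05-07
Year difference: 2030 - 1991 = 39
Has birthday (01-15) occurred by 05-07? Yes
Age in full years: 39

39


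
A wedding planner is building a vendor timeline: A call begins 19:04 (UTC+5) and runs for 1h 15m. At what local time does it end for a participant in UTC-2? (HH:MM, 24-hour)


Start: 19:04 in UTC+5
Step 1 - add duration:
  minutes: 4 + 15 = 19
  hours: 19 + 1 + 0 = 20
  end in UTC+5: 20:19
Step 2 - convert UTC+5 -> UTC-2:
  offset difference: -2 - (5) = -7 hours
  20 + (-7) = 13 -> mod 24 = 13
Result: 13:19 in UTC-2

13:19


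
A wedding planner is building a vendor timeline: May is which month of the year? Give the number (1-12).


Calendar month order:
4. April
5. May <--
6. June
May is month number 5

5


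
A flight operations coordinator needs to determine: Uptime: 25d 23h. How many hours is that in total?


Days: 25
Extra hours: 23
Hours per day: 24
Days to hours: 25 x 24 = 600
Total: 600 + 23 = 623

623


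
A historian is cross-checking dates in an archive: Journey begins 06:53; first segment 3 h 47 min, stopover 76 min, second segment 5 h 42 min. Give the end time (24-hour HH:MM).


Depart: 06:53
Leg 1: +227 min -> 10:40
Layover: +76 min -> 11:56
Leg 2: +342 min -> 17:38
Total travel: 645 minutes = 10h 45m
Arrival: 17:38

17:38


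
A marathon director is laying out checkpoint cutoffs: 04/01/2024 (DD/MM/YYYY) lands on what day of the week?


Date: 2024-01-04
January 1, 2024 is a Monday
Day of year: 4
Offset from Jan 1: 3 days
3 mod 7 = 3
Result: Thursday

Thursday


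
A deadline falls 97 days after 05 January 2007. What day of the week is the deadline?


Start: 2007-01-05 (Friday)
Step 1 - find target date: add 97 days
  2007-01-05 + 97 days = 2007-04-12
Step 2 - day of week:
  97 mod 7 = 6
  Friday + 6 days -> Thursday
Result: Thursday (2007-04-12)

Thursday


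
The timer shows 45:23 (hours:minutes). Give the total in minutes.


Hours: 45
Minutes: 23
Convert hours to minutes: 45 x 60 = 2700
Add remaining minutes: 2700 + 23 = 2723

2723


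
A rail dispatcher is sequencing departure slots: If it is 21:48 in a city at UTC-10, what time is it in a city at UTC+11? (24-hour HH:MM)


Local time: 21:48 at UTC-10 (offset -10h)
Target zone: UTC+11 (offset 11h)
Difference: 11 - (-10) = 21 hours
Calculation: 21 + (21) = 42
Wraparound: (42) mod 24 = 18
Result: 18:48

18:48


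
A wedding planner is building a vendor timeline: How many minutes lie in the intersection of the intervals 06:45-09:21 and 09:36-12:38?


Interval A: [405, 561] minutes from midnight
Interval B: [576, 758] minutes from midnight
Overlap start = max(405, 576) = 576
Overlap end = min(561, 758) = 561
End <= start, so the intervals do not overlap: 0 minutes

0


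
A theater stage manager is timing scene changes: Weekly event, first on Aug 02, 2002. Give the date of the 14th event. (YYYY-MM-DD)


First occurrence: 2002-08-02 (occurrence 1)
Each occurrence is 7 days after the previous.
Occurrence 14 is 13 weeks after the first.
13 weeks = 91 days
2002-08-02 + 91 days = 2002-11-01

2002-11-01


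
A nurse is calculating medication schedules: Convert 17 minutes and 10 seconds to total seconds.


Minutes: 17
Extra seconds: 10
Seconds per minute: 60
Minutes to seconds: 17 x 60 = 1020
Total: 1020 + 10 = 1030

1030


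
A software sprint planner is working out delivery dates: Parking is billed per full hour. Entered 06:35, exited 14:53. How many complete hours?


Start: 06:35
End: 14:53
Hour difference: 14 - 6 = 8 hours
Minute difference: 53 - 35 = 18 minutes
Total minutes: 498
Complete hours: 498 / 60 = 8 (remainder 18)

8


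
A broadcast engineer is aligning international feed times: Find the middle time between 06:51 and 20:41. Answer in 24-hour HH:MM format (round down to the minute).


Start time: 06:51 = 411 minutes from midnight
End time: 20:41 = 1241 minutes from midnight
Sum: 411 + 1241 = 1652
Midpoint: 1652 / 2 = 826 minutes
Convert: 826 / 60 = 13 hours, 46 minutes
Result: 13:46

13:46


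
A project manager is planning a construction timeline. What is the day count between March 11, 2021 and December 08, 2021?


Start date: 2021-03-11
End date: 2021-12-08
Mar 2021: +21 days
Apr 2021: +30 days
May 2021: +31 days
... (7 more months)
Total: 272 days

272


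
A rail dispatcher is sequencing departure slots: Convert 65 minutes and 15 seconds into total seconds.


Minutes: 65
Seconds: 15
Convert minutes to seconds: 65 x 60 = 3900
Add remaining seconds: 3900 + 15 = 3915

3915


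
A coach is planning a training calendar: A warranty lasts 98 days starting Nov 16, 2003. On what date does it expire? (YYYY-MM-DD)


Start: 2003-11-16
Adding 98 days
Days remaining in November: 14
After November: 84 days still to add
December 2003: 31 days, 53 remaining
January 2004: 31 days, 22 remaining
February 2004 has 29 days, need 22
Result: 2004-02-22

2004-02-22


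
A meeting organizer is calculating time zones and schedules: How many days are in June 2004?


Month: June
Year: 2004
June is a 30-day month
Total: 30 days

30


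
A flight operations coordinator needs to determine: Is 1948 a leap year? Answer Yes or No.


Year: 1948
Divisible by 4? 1948 / 4 = 487.0 -> Yes
Divisible by 100? 1948 / 100 = 19.48 -> No
Divisible by 4 but not 100, so it IS a leap year

Yes


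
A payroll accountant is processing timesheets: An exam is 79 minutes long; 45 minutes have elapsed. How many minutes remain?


Total budget: 79 minutes
Time used: 45 minutes
Remaining: 79 - 45 = 34 minutes
Percent used: 57.0%
Percent remaining: 43.0%

34


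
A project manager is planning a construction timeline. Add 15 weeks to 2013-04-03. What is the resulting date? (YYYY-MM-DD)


Start: 2013-04-03
Weeks to add: 15
Convert to days: 15 x 7 = 105 days
Add 105 days to 2013-04-03
Result: 2013-07-17

2013-07-17


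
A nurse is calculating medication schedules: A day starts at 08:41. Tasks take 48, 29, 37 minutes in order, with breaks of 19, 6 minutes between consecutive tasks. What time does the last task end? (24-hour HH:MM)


Start: 08:41 = 521 min from midnight
  after task 1 (48 min): 09:29
  after break (19 min): 09:48
  after task 2 (29 min): 10:17
  after break (6 min): 10:23
  after task 3 (37 min): 11:00
Total elapsed: 139 minutes
End time: 11:00

11:00


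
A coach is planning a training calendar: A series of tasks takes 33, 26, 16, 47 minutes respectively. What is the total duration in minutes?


Durations: 33, 26, 16, 47
Running sum: 33
+ 26 = 59
+ 16 = 75
+ 47 = 122
Total duration: 122 minutes
That is 2 hours and 2 minutes

122


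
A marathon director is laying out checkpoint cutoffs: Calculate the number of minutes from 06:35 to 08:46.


Start time: 06:35 = 395 minutes from midnight
End time: 08:46 = 526 minutes from midnight
Difference: 526 - 395 = 131 minutes
That is 2 hours and 11 minutes

131


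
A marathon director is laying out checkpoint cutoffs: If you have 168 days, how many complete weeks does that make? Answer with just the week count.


Total days: 168
Days per week: 7
Division: 168 / 7 = 24 remainder 0
Complete weeks: 24
Remaining days: 0

24


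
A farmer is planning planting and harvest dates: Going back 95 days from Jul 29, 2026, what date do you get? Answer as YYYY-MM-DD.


Start: 2026-07-29
Subtracting 95 days
Days already passed in July: 29
After going back through July: 66 more days to subtract
June 2026: 30 days, 36 remaining
May 2026: 31 days, 5 remaining
April 2026 has 30 days, need 5
Result: 2026-04-25

2026-04-25


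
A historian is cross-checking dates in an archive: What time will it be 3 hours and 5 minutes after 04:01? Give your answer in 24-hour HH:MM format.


Start time: 04:01
Adding: 3 hours 5 minutes
Minutes: 1 + 5 = 6
Hours: 4 + 3 + 0 = 7
Result: 07:06

07:06


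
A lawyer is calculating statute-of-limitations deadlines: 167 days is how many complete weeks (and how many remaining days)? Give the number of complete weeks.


Total days: 167
Days per week: 7
Division: 167 / 7 = 23 remainder 6
Complete weeks: 23
Remaining days: 6

23


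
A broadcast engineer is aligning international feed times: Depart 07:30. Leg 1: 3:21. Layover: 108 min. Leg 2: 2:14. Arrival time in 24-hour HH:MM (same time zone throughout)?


Depart: 07:30
Leg 1: +201 min -> 10:51
Layover: +108 min -> 12:39
Leg 2: +134 min -> 14:53
Total travel: 443 minutes = 7h 23m
Arrival: 14:53

14:53


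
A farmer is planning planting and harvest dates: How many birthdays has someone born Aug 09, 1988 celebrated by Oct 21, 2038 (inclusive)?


Birth: 1988-08-09
Reference: 2038-10-21
Year difference: 2038 - 1988 = 50
Has birthday (08-09) occurred by 10-21? Yes
Age in full years: 50

50


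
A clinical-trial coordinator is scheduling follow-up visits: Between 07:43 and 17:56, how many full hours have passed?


Start: 07:43
End: 17:56
Hour difference: 17 - 7 = 10 hours
Minute difference: 56 - 43 = 13 minutes
Total minutes: 613
Complete hours: 613 / 60 = 10 (remainder 13)

10


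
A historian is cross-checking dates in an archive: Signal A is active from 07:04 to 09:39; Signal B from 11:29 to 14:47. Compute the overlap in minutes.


Interval A: [424, 579] minutes from midnight
Interval B: [689, 887] minutes from midnight
Overlap start = max(424, 689) = 689
Overlap end = min(579, 887) = 579
End <= start, so the intervals do not overlap: 0 minutes

0


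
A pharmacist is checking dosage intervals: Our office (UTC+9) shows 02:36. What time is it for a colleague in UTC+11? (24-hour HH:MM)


Local time: 02:36 at UTC+9 (offset 9h)
Target zone: UTC+11 (offset 11h)
Difference: 11 - (9) = 2 hours
Calculation: 2 + (2) = 4
Result: 04:36

04:36


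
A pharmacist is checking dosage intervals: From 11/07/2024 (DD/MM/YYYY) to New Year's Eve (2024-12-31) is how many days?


Start: July 11, 2024
End: December 31, 2024
Days left in July: 20
August: 31
September: 30
October: 31
November: 30
... plus remaining months
Sum of remaining months: 153
Total: 20 + 153 = 173

173


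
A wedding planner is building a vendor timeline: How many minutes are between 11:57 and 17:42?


Start time: 11:57 = 717 minutes from midnight
End time: 17:42 = 1062 minutes from midnight
Difference: 1062 - 717 = 345 minutes
That is 5 hours and 45 minutes

345


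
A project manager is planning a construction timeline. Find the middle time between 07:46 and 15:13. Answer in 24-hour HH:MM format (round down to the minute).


Start time: 07:46 = 466 minutes from midnight
End time: 15:13 = 913 minutes from midnight
Sum: 466 + 913 = 1379
Midpoint: 1379 / 2 = 689 minutes
Convert: 689 / 60 = 11 hours, 29 minutes
Result: 11:29

11:29


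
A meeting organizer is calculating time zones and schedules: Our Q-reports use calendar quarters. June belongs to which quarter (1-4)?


Month: June (month 6)
Q1: January-March (months 1-3)
Q2: April-June (months 4-6)
Q3: July-September (months 7-9)
Q4: October-December (months 10-12)
Month 6 falls in Q2

2


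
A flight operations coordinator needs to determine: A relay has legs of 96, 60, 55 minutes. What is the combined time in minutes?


Durations: 96, 60, 55
Running sum: 96
+ 60 = 156
+ 55 = 211
Total duration: 211 minutes
That is 3 hours and 31 minutes

211


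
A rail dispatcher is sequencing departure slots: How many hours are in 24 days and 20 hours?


Days: 24
Extra hours: 20
Hours per day: 24
Days to hours: 24 x 24 = 576
Total: 576 + 20 = 596

596


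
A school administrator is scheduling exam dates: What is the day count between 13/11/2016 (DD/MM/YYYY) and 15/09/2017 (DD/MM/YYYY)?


Start date: 2016-11-13
End date: 2017-09-15
Nov 2016: +18 days
Dec 2016: +31 days
Jan 2017: +31 days
... (8 more months)
Total: 306 days

306


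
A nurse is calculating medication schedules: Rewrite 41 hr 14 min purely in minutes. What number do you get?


Hours: 41
Extra minutes: 14
Minutes per hour: 60
Hours to minutes: 41 x 60 = 2460
Total: 2460 + 14 = 2474

2474


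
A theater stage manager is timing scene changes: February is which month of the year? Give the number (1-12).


Calendar month order:
1. January
2. February <--
3. March
February is month number 2

2


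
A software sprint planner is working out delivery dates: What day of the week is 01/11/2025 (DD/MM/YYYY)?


Date: 2025-11-01
January 1, 2025 is a Wednesday
Day of year: 305
Offset from Jan 1: 304 days
304 mod 7 = 3
Result: Saturday

Saturday


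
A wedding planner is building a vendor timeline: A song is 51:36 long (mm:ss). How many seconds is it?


Minutes: 51
Extra seconds: 36
Seconds per minute: 60
Minutes to seconds: 51 x 60 = 3060
Total: 3060 + 36 = 3096

3096


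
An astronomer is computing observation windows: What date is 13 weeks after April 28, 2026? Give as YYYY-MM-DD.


Start: 2026-04-28
Weeks to add: 13
Convert to days: 13 x 7 = 91 days
Add 91 days to 2026-04-28
Result: 2026-07-28

2026-07-28


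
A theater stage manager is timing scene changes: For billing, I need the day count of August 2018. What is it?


Month: August
Year: 2018
August is a 31-day month
Total: 31 days

31


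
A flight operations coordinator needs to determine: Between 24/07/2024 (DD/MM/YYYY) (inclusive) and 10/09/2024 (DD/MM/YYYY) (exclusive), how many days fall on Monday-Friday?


Start: 2024-07-24 (Wednesday)
End (exclusive): 2024-09-10 (Tuesday)
Total calendar days: 48
Full weeks: 48 // 7 = 6 -> 30 weekdays
Remaining 6 days starting on Wednesday:
  Wed(w), Thu(w), Fri(w), Sat(-), Sun(-), Mon(w) -> 4 weekdays
Total business days: 30 + 4 = 34

34


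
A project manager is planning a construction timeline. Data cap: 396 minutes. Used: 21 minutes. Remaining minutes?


Total budget: 396 minutes
Time used: 21 minutes
Remaining: 396 - 21 = 375 minutes
Percent used: 5.3%
Percent remaining: 94.7%

375


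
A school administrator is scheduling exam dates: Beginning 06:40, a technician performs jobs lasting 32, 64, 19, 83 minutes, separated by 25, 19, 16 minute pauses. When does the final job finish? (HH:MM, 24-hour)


Start: 06:40 = 400 min from midnight
  after task 1 (32 min): 07:12
  after break (25 min): 07:37
  after task 2 (64 min): 08:41
  after break (19 min): 09:00
  after task 3 (19 min): 09:19
  after break (16 min): 09:35
  after task 4 (83 min): 10:58
Total elapsed: 258 minutes
End time: 10:58

10:58


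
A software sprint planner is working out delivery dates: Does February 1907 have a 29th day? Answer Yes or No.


Year: 1907
Divisible by 4? 1907 / 4 = 476.75 -> No
Not divisible by 4, so NOT a leap year

No


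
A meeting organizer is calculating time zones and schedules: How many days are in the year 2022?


Year: 2022
Check leap year rules:
Divisible by 4? No
2022 is not a leap year
Days: 365

365


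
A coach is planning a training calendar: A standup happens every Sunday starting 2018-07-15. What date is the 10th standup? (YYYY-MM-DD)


First occurrence: 2018-07-15 (occurrence 1)
Each occurrence is 7 days after the previous.
Occurrence 10 is 9 weeks after the first.
9 weeks = 63 days
2018-07-15 + 63 days = 2018-09-16

2018-09-16


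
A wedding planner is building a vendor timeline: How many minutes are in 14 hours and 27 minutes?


Hours: 14
Minutes: 27
Convert hours to minutes: 14 x 60 = 840
Add remaining minutes: 840 + 27 = 867

867


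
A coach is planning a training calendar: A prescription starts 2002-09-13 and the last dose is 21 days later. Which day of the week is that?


Start: 2002-09-13 (Friday)
Step 1 - find target date: add 21 days
  2002-09-13 + 21 days = 2002-10-04
Step 2 - day of week:
  21 mod 7 = 0
  Friday + 0 days -> Friday
Result: Friday (2002-10-04)

Friday


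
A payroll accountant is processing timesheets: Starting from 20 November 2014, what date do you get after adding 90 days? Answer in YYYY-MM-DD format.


Start: 2014-11-20
Adding 90 days
Days remaining in November: 10
After November: 80 days still to add
December 2014: 31 days, 49 remaining
January 2015: 31 days, 18 remaining
February 2015 has 28 days, need 18
Result: 2015-02-18

2015-02-18


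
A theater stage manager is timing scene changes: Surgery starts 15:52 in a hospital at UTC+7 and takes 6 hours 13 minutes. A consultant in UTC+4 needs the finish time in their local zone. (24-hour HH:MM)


Start: 15:52 in UTC+7
Step 1 - add duration:
  minutes: 52 + 13 = 65 (carry 1h)
  hours: 15 + 6 + 1 = 22
  end in UTC+7: 22:05
Step 2 - convert UTC+7 -> UTC+4:
  offset difference: 4 - (7) = -3 hours
  22 + (-3) = 19 -> mod 24 = 19
Result: 19:05 in UTC+4

19:05


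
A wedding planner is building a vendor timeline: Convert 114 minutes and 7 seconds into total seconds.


Minutes: 114
Seconds: 7
Convert minutes to seconds: 114 x 60 = 6840
Add remaining seconds: 6840 + 7 = 6847

6847


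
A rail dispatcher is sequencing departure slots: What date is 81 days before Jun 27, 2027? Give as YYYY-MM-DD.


Start: 2027-06-27
Subtracting 81 days
Days already passed in June: 27
After going back through June: 54 more days to subtract
May 2027: 31 days, 23 remaining
April 2027 has 30 days, need 23
Result: 2027-04-07

2027-04-07


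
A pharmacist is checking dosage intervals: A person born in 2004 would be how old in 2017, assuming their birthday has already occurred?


Birth year: 2004
Current year: 2017
Age = current year - birth year
Age = 2017 - 2004 = 13

13


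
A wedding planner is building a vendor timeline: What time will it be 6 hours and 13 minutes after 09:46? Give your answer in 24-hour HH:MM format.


Start time: 09:46
Adding: 6 hours 13 minutes
Minutes: 46 + 13 = 59
Hours: 9 + 6 + 0 = 15
Result: 15:59

15:59


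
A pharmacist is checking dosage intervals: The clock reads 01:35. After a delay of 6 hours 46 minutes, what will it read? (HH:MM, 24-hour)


Start time: 01:35
Adding: 6 hours 46 minutes
Minutes: 35 + 46 = 81
Minute overflow: 81 >= 60, so carry 1 hour, minutes = 21
Hours: 1 + 6 + 1 = 8
Result: 08:21

08:21


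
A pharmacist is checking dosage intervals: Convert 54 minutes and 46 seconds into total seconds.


Minutes: 54
Seconds: 46
Convert minutes to seconds: 54 x 60 = 3240
Add remaining seconds: 3240 + 46 = 3286

3286


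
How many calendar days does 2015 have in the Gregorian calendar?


Year: 2015
Check leap year rules:
Divisible by 4? No
2015 is not a leap year
Days: 365

365


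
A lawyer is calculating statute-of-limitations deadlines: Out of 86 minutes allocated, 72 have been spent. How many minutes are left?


Total budget: 86 minutes
Time used: 72 minutes
Remaining: 86 - 72 = 14 minutes
Percent used: 83.7%
Percent remaining: 16.3%

14


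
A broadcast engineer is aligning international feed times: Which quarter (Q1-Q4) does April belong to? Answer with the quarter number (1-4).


Month: April (month 4)
Q1: January-March (months 1-3)
Q2: April-June (months 4-6)
Q3: July-September (months 7-9)
Q4: October-December (months 10-12)
Month 4 falls in Q2

2


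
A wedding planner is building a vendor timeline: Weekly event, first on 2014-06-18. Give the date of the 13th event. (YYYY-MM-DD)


First occurrence: 2014-06-18 (occurrence 1)
Each occurrence is 7 days after the previous.
Occurrence 13 is 12 weeks after the first.
12 weeks = 84 days
2014-06-18 + 84 days = 2014-09-10

2014-09-10
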